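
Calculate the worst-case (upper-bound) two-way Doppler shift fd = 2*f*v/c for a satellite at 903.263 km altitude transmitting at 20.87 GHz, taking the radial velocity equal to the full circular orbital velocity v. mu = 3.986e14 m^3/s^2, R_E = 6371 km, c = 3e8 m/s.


r = 7.274263e+06 m
v = sqrt(mu/r) = 7402.4272 m/s (worst-case radial velocity)
f = 20.87 GHz = 2.087e+10 Hz
fd = 2*f*v/c = 2*2.087e+10*7402.4272/3.0e+08
fd = 1.0299244e+06 Hz

1.0299e+06 Hz


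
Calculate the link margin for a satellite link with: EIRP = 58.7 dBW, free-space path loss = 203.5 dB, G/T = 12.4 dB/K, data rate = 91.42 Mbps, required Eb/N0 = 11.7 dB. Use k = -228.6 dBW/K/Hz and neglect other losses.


C/N0 = EIRP - FSPL + G/T - k = 58.7 - 203.5 + 12.4 - (-228.6)
C/N0 = 96.2000 dB-Hz
R_b = 91.42 Mbps = 9.142e+07 bps -> 10*log10(R_b) = 79.6104 dB-Hz
Eb/N0 = C/N0 - 10*log10(R_b) = 96.2000 - 79.6104 = 16.5896 dB
Margin = Eb/N0 - Eb/N0_req = 16.5896 - 11.7 = 4.8896 dB (link closes)

4.8896 dB


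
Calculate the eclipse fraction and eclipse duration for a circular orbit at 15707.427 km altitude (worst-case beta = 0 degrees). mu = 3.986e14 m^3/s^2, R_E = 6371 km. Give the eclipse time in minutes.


r = 22078.4270 km
T = 544.1419 min
Eclipse fraction = arcsin(R_E/r)/pi = arcsin(6371.0000/22078.4270)/pi
= arcsin(0.2885622)/pi = 0.09317721
Eclipse duration = 0.09317721 * 544.1419 = 50.7016 min

50.7016 minutes


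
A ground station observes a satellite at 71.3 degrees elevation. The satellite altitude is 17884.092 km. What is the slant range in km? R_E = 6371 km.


h = 17884.092 km, el = 71.3 deg
d = -R_E*sin(el) + sqrt((R_E*sin(el))^2 + 2*R_E*h + h^2)
d = -6371.0000*sin(1.2444) + sqrt((6371.0000*0.9472103)^2 + 2*6371.0000*17884.092 + 17884.092^2)
d = 18134.2532 km

18134.2532 km


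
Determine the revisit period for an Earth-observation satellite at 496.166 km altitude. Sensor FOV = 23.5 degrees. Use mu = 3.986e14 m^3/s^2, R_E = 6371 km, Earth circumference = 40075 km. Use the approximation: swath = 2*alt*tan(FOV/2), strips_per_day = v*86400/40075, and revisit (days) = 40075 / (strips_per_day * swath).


swath = 2*496.166*tan(0.2050762) = 206.4054 km
v = sqrt(mu/r) = 7618.6825 m/s = 7.6187 km/s
strips/day = v*86400/40075 = 7.6187*86400/40075 = 16.4256
coverage/day = strips * swath = 16.4256 * 206.4054 = 3390.3227 km
revisit = 40075 / 3390.3227 = 11.8204 days

11.8204 days


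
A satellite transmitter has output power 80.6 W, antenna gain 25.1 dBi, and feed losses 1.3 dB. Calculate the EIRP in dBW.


Pt = 80.6 W = 19.0634 dBW
EIRP = Pt_dBW + Gt - losses = 19.0634 + 25.1 - 1.3 = 42.8634 dBW

42.8634 dBW


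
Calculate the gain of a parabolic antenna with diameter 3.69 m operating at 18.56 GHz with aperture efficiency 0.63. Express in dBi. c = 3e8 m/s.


lambda = c/f = 3e8 / 1.856e+10 = 0.01616379 m
G = eta*(pi*D/lambda)^2 = 0.63*(pi*3.69/0.01616379)^2
G = 324045.8482 (linear)
G = 10*log10(324045.8482) = 55.1061 dBi

55.1061 dBi


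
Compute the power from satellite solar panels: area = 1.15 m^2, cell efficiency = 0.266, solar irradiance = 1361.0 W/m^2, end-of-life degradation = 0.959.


P = area * eta * S * degradation
P = 1.15 * 0.266 * 1361.0 * 0.959
P = 399.2604 W

399.2604 W


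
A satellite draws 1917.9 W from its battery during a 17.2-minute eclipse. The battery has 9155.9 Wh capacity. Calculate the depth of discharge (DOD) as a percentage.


E_used = P * t / 60 = 1917.9 * 17.2 / 60 = 549.7980 Wh
DOD = E_used / E_total * 100 = 549.7980 / 9155.9 * 100
DOD = 6.0048 %

6.0048 %


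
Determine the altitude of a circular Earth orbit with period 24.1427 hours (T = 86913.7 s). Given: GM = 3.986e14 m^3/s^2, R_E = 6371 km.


T = 86913.7 s
r = (mu*T^2/(4*pi^2))^(1/3) = (3.986e14 * 86913.7^2 / (4*pi^2))^(1/3)
r = 4.2408347e+07 m = 42408.3470 km
alt = r - R_E = 42408.3470 - 6371 = 36037.3470 km

36037.3470 km


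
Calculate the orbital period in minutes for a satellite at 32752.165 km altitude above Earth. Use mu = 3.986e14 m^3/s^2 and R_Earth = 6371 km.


r = 39123.1650 km = 3.9123165e+07 m
T = 2*pi*sqrt(r^3/mu) = 2*pi*sqrt(5.9882779e+22 / 3.986e14)
T = 77012.6722 s = 1283.5445 min

1283.5445 minutes


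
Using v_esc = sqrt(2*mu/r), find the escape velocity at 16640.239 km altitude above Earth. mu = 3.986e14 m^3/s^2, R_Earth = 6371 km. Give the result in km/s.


r = 6371.0 + 16640.239 = 23011.2390 km = 2.3011239e+07 m
v_esc = sqrt(2*mu/r) = sqrt(2*3.986e14 / 2.3011239e+07)
v_esc = 5885.9104 m/s = 5.8859 km/s

5.8859 km/s


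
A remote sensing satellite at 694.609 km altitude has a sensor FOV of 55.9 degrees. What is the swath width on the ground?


FOV = 55.9 deg = 0.9756391 rad
swath = 2 * alt * tan(FOV/2) = 2 * 694.609 * tan(0.4878195)
swath = 2 * 694.609 * 0.5305906
swath = 737.1060 km

737.1060 km


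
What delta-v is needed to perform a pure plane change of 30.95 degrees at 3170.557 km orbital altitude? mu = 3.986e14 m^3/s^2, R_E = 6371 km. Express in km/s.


r = 9541.5570 km = 9.541557e+06 m
V = sqrt(mu/r) = 6463.3701 m/s
di = 30.95 deg = 0.5401794 rad
dV = 2*V*sin(di/2) = 2*6463.3701*sin(0.2700897)
dV = 3449.0855 m/s = 3.4491 km/s

3.4491 km/s


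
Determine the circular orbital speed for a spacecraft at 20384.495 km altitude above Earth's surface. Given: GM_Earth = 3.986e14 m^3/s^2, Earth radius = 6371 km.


r = R_E + alt = 6371.0 + 20384.495 = 26755.4950 km = 2.6755495e+07 m
v = sqrt(mu/r) = sqrt(3.986e14 / 2.6755495e+07) = 3859.7765 m/s = 3.8598 km/s

3.8598 km/s


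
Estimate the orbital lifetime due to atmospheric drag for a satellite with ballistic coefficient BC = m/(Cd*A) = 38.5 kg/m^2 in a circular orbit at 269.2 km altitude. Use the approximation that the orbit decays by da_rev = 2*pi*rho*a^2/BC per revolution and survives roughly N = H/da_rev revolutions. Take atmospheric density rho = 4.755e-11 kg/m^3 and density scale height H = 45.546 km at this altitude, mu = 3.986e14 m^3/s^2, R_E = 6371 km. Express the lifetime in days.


a = R_E + alt = 6640.2000 km = 6.6402e+06 m
da_rev = 2*pi*rho*a^2/BC = 2*pi*4.755e-11*(6.6402e+06)^2/38.5 = 342.162162 m per revolution
N = H/da_rev = 45546.0000 m / 342.162162 m = 133.1123 revolutions
P = 2*pi*sqrt(a^3/mu) = 5384.9660 s
lifetime = N*P = 133.1123 * 5384.9660 = 716805.3246 s = 8.2964 days

8.2964 days


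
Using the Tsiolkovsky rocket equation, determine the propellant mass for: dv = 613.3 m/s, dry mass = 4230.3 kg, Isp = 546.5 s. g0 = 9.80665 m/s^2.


ve = Isp * g0 = 546.5 * 9.80665 = 5359.334225 m/s
mass ratio = exp(dv/ve) = exp(613.3/5359.334225) = 1.12124072
m_prop = m_dry * (mr - 1) = 4230.3 * (1.12124072 - 1)
m_prop = 512.8846 kg

512.8846 kg


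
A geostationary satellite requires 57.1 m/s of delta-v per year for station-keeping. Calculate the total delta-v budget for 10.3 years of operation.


dV = rate * years = 57.1 * 10.3
dV = 588.1300 m/s

588.1300 m/s


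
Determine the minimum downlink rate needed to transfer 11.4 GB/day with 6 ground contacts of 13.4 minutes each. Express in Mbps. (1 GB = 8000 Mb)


total contact time = 6 * 13.4 * 60 = 4824.0000 s
data = 11.4 GB = 91200.0000 Mb
rate = 91200.0000 / 4824.0000 = 18.9055 Mbps

18.9055 Mbps


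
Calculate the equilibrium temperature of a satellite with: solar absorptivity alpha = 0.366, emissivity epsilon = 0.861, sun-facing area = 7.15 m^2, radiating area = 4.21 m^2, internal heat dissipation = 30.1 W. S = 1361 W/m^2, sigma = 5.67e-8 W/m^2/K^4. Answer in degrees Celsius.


Numerator = alpha*S*A_sun + Q_int = 0.366*1361*7.15 + 30.1 = 3591.7009 W
Denominator = eps*sigma*A_rad = 0.861*5.67e-8*4.21 = 2.0552673e-07 W/K^4
T^4 = 1.747559e+10 K^4
T = 363.5867 K = 90.4367 C

90.4367 degrees Celsius


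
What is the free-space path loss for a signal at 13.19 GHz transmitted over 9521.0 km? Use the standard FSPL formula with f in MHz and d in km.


f = 13.19 GHz = 13190.0000 MHz
d = 9521.0 km
FSPL = 32.44 + 20*log10(13190.0000) + 20*log10(9521.0)
FSPL = 32.44 + 82.4049 + 79.5737
FSPL = 194.4185 dB

194.4185 dB


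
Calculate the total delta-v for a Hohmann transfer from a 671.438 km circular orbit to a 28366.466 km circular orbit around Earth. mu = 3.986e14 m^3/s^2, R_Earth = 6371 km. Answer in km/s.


r1 = 7042.4380 km = 7.042438e+06 m
r2 = 34737.4660 km = 3.4737466e+07 m
dv1 = sqrt(mu/r1)*(sqrt(2*r2/(r1+r2)) - 1) = 2178.1901 m/s
dv2 = sqrt(mu/r2)*(1 - sqrt(2*r1/(r1+r2))) = 1420.6143 m/s
total dv = |dv1| + |dv2| = 2178.1901 + 1420.6143 = 3598.8044 m/s = 3.5988 km/s

3.5988 km/s


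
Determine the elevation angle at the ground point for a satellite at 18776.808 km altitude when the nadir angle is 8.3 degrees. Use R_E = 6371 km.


r = R_E + alt = 25147.8080 km
Law of sines in the satellite / Earth-center / ground-point triangle:
  sin(nadir)/R_E = sin(90 + el)/r  =>  cos(el) = (r/R_E)*sin(nadir)
cos(el) = (25147.8080 / 6371.0000) * sin(8.3 deg) = 0.5698073
el = arccos(0.5698073) = 55.2632 deg
(Earth-central angle = 90 - nadir - el = 26.4368 deg)

55.2632 degrees


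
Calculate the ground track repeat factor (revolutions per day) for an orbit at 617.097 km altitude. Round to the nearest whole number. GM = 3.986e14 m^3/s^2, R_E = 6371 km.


r = 6.988097e+06 m
T = 2*pi*sqrt(r^3/mu) = 5813.6597 s = 96.8943 min
revs/day = 1440 / 96.8943 = 14.8616
Rounded: 15 revolutions per day

15 revolutions per day


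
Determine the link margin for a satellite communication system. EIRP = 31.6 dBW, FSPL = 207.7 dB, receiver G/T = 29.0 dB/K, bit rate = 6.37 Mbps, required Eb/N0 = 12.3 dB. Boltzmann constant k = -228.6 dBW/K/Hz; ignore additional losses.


C/N0 = EIRP - FSPL + G/T - k = 31.6 - 207.7 + 29.0 - (-228.6)
C/N0 = 81.5000 dB-Hz
R_b = 6.37 Mbps = 6.37e+06 bps -> 10*log10(R_b) = 68.0414 dB-Hz
Eb/N0 = C/N0 - 10*log10(R_b) = 81.5000 - 68.0414 = 13.4586 dB
Margin = Eb/N0 - Eb/N0_req = 13.4586 - 12.3 = 1.1586 dB (link closes)

1.1586 dB


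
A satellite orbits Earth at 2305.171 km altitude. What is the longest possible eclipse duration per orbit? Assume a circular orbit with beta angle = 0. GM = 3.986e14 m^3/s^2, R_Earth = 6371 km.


r = 8676.1710 km
T = 134.0455 min
Eclipse fraction = arcsin(R_E/r)/pi = arcsin(6371.0000/8676.1710)/pi
= arcsin(0.7343101)/pi = 0.2624942
Eclipse duration = 0.2624942 * 134.0455 = 35.1862 min

35.1862 minutes


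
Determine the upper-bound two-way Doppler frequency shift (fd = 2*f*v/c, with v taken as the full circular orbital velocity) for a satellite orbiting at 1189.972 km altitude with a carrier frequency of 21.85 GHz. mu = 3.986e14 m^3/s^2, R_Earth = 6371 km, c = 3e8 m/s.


r = 7.560972e+06 m
v = sqrt(mu/r) = 7260.7224 m/s (worst-case radial velocity)
f = 21.85 GHz = 2.185e+10 Hz
fd = 2*f*v/c = 2*2.185e+10*7260.7224/3.0e+08
fd = 1.0576452e+06 Hz

1.0576e+06 Hz


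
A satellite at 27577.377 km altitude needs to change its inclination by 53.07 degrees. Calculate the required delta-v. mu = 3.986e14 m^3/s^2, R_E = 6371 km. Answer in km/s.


r = 33948.3770 km = 3.3948377e+07 m
V = sqrt(mu/r) = 3426.5663 m/s
di = 53.07 deg = 0.9262462 rad
dV = 2*V*sin(di/2) = 2*3426.5663*sin(0.4631231)
dV = 3061.5987 m/s = 3.0616 km/s

3.0616 km/s


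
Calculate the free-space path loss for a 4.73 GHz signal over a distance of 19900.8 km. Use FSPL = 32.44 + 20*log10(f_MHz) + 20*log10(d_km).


f = 4.73 GHz = 4730.0000 MHz
d = 19900.8 km
FSPL = 32.44 + 20*log10(4730.0000) + 20*log10(19900.8)
FSPL = 32.44 + 73.4972 + 85.9774
FSPL = 191.9146 dB

191.9146 dB


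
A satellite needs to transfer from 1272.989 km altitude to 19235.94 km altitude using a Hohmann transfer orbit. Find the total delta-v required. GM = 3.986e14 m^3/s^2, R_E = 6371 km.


r1 = 7643.9890 km = 7.643989e+06 m
r2 = 25606.9400 km = 2.560694e+07 m
dv1 = sqrt(mu/r1)*(sqrt(2*r2/(r1+r2)) - 1) = 1740.7223 m/s
dv2 = sqrt(mu/r2)*(1 - sqrt(2*r1/(r1+r2))) = 1270.1476 m/s
total dv = |dv1| + |dv2| = 1740.7223 + 1270.1476 = 3010.8699 m/s = 3.0109 km/s

3.0109 km/s


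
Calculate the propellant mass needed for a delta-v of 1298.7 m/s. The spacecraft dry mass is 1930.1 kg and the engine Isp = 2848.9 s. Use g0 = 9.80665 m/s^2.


ve = Isp * g0 = 2848.9 * 9.80665 = 27938.165185 m/s
mass ratio = exp(dv/ve) = exp(1298.7/27938.165185) = 1.04758215
m_prop = m_dry * (mr - 1) = 1930.1 * (1.04758215 - 1)
m_prop = 91.8383 kg

91.8383 kg


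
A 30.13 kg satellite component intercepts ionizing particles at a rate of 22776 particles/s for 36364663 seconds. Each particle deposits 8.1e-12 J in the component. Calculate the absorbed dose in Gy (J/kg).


Total energy deposited = rate * time * E_per
  = 22776 * 36364663 * 8.1e-12 = 6.7088 J
Dose = E_total / mass = 6.7088 / 30.13
Dose = 0.2226604 Gy

0.2227 Gy


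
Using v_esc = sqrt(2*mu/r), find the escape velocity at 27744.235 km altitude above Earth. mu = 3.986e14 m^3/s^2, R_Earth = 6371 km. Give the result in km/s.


r = 6371.0 + 27744.235 = 34115.2350 km = 3.4115235e+07 m
v_esc = sqrt(2*mu/r) = sqrt(2*3.986e14 / 3.4115235e+07)
v_esc = 4834.0313 m/s = 4.8340 km/s

4.8340 km/s


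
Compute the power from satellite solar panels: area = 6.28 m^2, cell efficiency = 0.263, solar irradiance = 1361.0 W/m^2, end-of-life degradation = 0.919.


P = area * eta * S * degradation
P = 6.28 * 0.263 * 1361.0 * 0.919
P = 2065.8036 W

2065.8036 W


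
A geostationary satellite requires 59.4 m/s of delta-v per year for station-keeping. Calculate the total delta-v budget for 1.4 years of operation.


dV = rate * years = 59.4 * 1.4
dV = 83.1600 m/s

83.1600 m/s


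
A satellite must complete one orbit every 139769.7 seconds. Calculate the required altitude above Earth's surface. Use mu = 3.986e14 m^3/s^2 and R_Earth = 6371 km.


T = 139769.7 s
r = (mu*T^2/(4*pi^2))^(1/3) = (3.986e14 * 139769.7^2 / (4*pi^2))^(1/3)
r = 5.8210484e+07 m = 58210.4837 km
alt = r - R_E = 58210.4837 - 6371 = 51839.4837 km

51839.4837 km


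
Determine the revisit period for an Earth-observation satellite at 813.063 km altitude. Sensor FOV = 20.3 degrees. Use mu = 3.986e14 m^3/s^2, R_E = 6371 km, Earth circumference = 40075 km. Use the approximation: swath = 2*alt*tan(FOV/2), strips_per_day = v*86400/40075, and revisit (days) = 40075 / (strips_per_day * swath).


swath = 2*813.063*tan(0.1771509) = 291.1215 km
v = sqrt(mu/r) = 7448.7531 m/s = 7.4488 km/s
strips/day = v*86400/40075 = 7.4488*86400/40075 = 16.0592
coverage/day = strips * swath = 16.0592 * 291.1215 = 4675.1767 km
revisit = 40075 / 4675.1767 = 8.5719 days

8.5719 days


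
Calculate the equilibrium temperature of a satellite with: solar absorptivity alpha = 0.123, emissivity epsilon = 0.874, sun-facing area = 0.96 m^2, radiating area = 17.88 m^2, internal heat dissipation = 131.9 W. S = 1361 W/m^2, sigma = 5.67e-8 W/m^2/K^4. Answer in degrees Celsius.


Numerator = alpha*S*A_sun + Q_int = 0.123*1361*0.96 + 131.9 = 292.6069 W
Denominator = eps*sigma*A_rad = 0.874*5.67e-8*17.88 = 8.860577e-07 W/K^4
T^4 = 3.3023456e+08 K^4
T = 134.8049 K = -138.3451 C

-138.3451 degrees Celsius


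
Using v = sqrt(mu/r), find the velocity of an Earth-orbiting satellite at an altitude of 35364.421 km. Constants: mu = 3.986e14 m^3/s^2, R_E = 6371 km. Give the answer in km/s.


r = R_E + alt = 6371.0 + 35364.421 = 41735.4210 km = 4.1735421e+07 m
v = sqrt(mu/r) = sqrt(3.986e14 / 4.1735421e+07) = 3090.4110 m/s = 3.0904 km/s

3.0904 km/s


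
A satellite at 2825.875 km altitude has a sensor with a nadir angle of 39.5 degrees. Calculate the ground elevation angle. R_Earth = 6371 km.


r = R_E + alt = 9196.8750 km
Law of sines in the satellite / Earth-center / ground-point triangle:
  sin(nadir)/R_E = sin(90 + el)/r  =>  cos(el) = (r/R_E)*sin(nadir)
cos(el) = (9196.8750 / 6371.0000) * sin(39.5 deg) = 0.9182125
el = arccos(0.9182125) = 23.3339 deg
(Earth-central angle = 90 - nadir - el = 27.1661 deg)

23.3339 degrees


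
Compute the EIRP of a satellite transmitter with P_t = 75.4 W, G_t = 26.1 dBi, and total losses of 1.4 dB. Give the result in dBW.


Pt = 75.4 W = 18.7737 dBW
EIRP = Pt_dBW + Gt - losses = 18.7737 + 26.1 - 1.4 = 43.4737 dBW

43.4737 dBW


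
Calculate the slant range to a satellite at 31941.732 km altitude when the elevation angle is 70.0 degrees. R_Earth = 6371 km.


h = 31941.732 km, el = 70.0 deg
d = -R_E*sin(el) + sqrt((R_E*sin(el))^2 + 2*R_E*h + h^2)
d = -6371.0000*sin(1.2217) + sqrt((6371.0000*0.9396926)^2 + 2*6371.0000*31941.732 + 31941.732^2)
d = 32263.9353 km

32263.9353 km


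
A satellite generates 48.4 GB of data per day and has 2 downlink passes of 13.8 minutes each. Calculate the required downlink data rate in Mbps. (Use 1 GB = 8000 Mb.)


total contact time = 2 * 13.8 * 60 = 1656.0000 s
data = 48.4 GB = 387200.0000 Mb
rate = 387200.0000 / 1656.0000 = 233.8164 Mbps

233.8164 Mbps


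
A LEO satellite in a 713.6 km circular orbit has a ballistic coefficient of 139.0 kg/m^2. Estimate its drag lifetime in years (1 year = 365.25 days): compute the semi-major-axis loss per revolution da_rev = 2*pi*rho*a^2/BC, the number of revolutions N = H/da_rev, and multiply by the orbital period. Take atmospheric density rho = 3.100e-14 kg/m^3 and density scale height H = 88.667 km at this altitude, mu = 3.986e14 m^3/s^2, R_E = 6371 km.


a = R_E + alt = 7084.6000 km = 7.0846e+06 m
da_rev = 2*pi*rho*a^2/BC = 2*pi*3.100e-14*(7.0846e+06)^2/139.0 = 0.0703327229 m per revolution
N = H/da_rev = 88667.0000 m / 0.0703327229 m = 1.2606792e+06 revolutions
P = 2*pi*sqrt(a^3/mu) = 5934.5012 s
lifetime = N*P = 1.2606792e+06 * 5934.5012 = 7.4815022e+09 s = 86591.4603 days
years = 86591.4603 / 365.25 = 237.0745 years

237.0745 years


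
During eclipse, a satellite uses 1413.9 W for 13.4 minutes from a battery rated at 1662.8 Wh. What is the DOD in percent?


E_used = P * t / 60 = 1413.9 * 13.4 / 60 = 315.7710 Wh
DOD = E_used / E_total * 100 = 315.7710 / 1662.8 * 100
DOD = 18.9903 %

18.9903 %


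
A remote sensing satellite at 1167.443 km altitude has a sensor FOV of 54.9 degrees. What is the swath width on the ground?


FOV = 54.9 deg = 0.9581858 rad
swath = 2 * alt * tan(FOV/2) = 2 * 1167.443 * tan(0.4790929)
swath = 2 * 1167.443 * 0.5194584
swath = 1212.8762 km

1212.8762 km


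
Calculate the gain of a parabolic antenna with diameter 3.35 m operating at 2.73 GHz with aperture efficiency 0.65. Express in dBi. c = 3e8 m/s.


lambda = c/f = 3e8 / 2.73e+09 = 0.1098901 m
G = eta*(pi*D/lambda)^2 = 0.65*(pi*3.35/0.1098901)^2
G = 5961.9112 (linear)
G = 10*log10(5961.9112) = 37.7539 dBi

37.7539 dBi


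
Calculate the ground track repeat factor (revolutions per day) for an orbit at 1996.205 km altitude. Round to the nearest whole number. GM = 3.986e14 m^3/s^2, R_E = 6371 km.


r = 8.367205e+06 m
T = 2*pi*sqrt(r^3/mu) = 7616.9628 s = 126.9494 min
revs/day = 1440 / 126.9494 = 11.3431
Rounded: 11 revolutions per day

11 revolutions per day


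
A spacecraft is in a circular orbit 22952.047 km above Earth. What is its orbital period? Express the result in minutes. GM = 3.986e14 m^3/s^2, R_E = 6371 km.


r = 29323.0470 km = 2.9323047e+07 m
T = 2*pi*sqrt(r^3/mu) = 2*pi*sqrt(2.5213161e+22 / 3.986e14)
T = 49971.7854 s = 832.8631 min

832.8631 minutes


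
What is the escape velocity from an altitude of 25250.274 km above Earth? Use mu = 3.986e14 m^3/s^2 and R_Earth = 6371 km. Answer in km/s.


r = 6371.0 + 25250.274 = 31621.2740 km = 3.1621274e+07 m
v_esc = sqrt(2*mu/r) = sqrt(2*3.986e14 / 3.1621274e+07)
v_esc = 5021.0433 m/s = 5.0210 km/s

5.0210 km/s


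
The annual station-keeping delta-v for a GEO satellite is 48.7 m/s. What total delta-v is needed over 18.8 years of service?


dV = rate * years = 48.7 * 18.8
dV = 915.5600 m/s

915.5600 m/s


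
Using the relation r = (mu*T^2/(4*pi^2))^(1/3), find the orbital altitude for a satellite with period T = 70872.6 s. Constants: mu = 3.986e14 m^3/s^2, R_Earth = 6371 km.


T = 70872.6 s
r = (mu*T^2/(4*pi^2))^(1/3) = (3.986e14 * 70872.6^2 / (4*pi^2))^(1/3)
r = 3.7015029e+07 m = 37015.0292 km
alt = r - R_E = 37015.0292 - 6371 = 30644.0292 km

30644.0292 km


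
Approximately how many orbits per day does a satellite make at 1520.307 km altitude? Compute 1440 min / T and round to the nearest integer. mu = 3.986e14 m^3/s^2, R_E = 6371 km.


r = 7.891307e+06 m
T = 2*pi*sqrt(r^3/mu) = 6976.4523 s = 116.2742 min
revs/day = 1440 / 116.2742 = 12.3845
Rounded: 12 revolutions per day

12 revolutions per day


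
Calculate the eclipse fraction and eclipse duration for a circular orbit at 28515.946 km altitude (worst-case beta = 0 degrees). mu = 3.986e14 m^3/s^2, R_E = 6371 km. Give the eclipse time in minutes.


r = 34886.9460 km
T = 1080.8226 min
Eclipse fraction = arcsin(R_E/r)/pi = arcsin(6371.0000/34886.9460)/pi
= arcsin(0.1826184)/pi = 0.0584573
Eclipse duration = 0.0584573 * 1080.8226 = 63.1820 min

63.1820 minutes


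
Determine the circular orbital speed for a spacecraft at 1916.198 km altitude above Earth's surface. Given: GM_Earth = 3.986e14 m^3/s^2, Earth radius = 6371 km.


r = R_E + alt = 6371.0 + 1916.198 = 8287.1980 km = 8.287198e+06 m
v = sqrt(mu/r) = sqrt(3.986e14 / 8.287198e+06) = 6935.2926 m/s = 6.9353 km/s

6.9353 km/s


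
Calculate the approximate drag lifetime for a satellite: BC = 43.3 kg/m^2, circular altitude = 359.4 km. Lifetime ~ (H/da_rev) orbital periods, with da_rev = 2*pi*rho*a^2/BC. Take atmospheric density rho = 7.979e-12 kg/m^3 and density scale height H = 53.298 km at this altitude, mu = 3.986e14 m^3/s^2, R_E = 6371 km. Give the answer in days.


a = R_E + alt = 6730.4000 km = 6.7304e+06 m
da_rev = 2*pi*rho*a^2/BC = 2*pi*7.979e-12*(6.7304e+06)^2/43.3 = 52.447186 m per revolution
N = H/da_rev = 53298.0000 m / 52.447186 m = 1016.2223 revolutions
P = 2*pi*sqrt(a^3/mu) = 5495.0612 s
lifetime = N*P = 1016.2223 * 5495.0612 = 5.5842038e+06 s = 64.6320 days

64.6320 days


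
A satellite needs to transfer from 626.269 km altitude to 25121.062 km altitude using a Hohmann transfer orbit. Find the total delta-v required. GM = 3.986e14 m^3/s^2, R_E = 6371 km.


r1 = 6997.2690 km = 6.997269e+06 m
r2 = 31492.0620 km = 3.1492062e+07 m
dv1 = sqrt(mu/r1)*(sqrt(2*r2/(r1+r2)) - 1) = 2107.4217 m/s
dv2 = sqrt(mu/r2)*(1 - sqrt(2*r1/(r1+r2))) = 1412.4435 m/s
total dv = |dv1| + |dv2| = 2107.4217 + 1412.4435 = 3519.8652 m/s = 3.5199 km/s

3.5199 km/s


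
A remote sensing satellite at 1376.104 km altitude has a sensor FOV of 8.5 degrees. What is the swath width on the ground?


FOV = 8.5 deg = 0.148353 rad
swath = 2 * alt * tan(FOV/2) = 2 * 1376.104 * tan(0.07417649)
swath = 2 * 1376.104 * 0.07431284
swath = 204.5244 km

204.5244 km


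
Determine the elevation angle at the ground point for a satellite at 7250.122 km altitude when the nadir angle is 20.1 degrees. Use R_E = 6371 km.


r = R_E + alt = 13621.1220 km
Law of sines in the satellite / Earth-center / ground-point triangle:
  sin(nadir)/R_E = sin(90 + el)/r  =>  cos(el) = (r/R_E)*sin(nadir)
cos(el) = (13621.1220 / 6371.0000) * sin(20.1 deg) = 0.7347403
el = arccos(0.7347403) = 42.7147 deg
(Earth-central angle = 90 - nadir - el = 27.1853 deg)

42.7147 degrees


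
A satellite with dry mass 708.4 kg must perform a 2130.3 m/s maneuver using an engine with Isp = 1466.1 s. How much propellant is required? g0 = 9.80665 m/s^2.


ve = Isp * g0 = 1466.1 * 9.80665 = 14377.529565 m/s
mass ratio = exp(dv/ve) = exp(2130.3/14377.529565) = 1.15970853
m_prop = m_dry * (mr - 1) = 708.4 * (1.15970853 - 1)
m_prop = 113.1375 kg

113.1375 kg


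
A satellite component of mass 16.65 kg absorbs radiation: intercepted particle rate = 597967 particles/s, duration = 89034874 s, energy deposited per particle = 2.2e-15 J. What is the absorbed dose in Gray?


Total energy deposited = rate * time * E_per
  = 597967 * 89034874 * 2.2e-15 = 0.1171278 J
Dose = E_total / mass = 0.1171278 / 16.65
Dose = 0.007034704 Gy

0.0070 Gy


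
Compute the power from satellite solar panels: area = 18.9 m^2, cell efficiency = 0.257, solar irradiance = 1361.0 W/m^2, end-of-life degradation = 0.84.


P = area * eta * S * degradation
P = 18.9 * 0.257 * 1361.0 * 0.84
P = 5553.0597 W

5553.0597 W


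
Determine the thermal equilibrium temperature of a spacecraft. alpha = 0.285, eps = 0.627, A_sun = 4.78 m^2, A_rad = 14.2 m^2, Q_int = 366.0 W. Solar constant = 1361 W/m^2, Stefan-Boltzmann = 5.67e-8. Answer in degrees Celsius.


Numerator = alpha*S*A_sun + Q_int = 0.285*1361*4.78 + 366.0 = 2220.0903 W
Denominator = eps*sigma*A_rad = 0.627*5.67e-8*14.2 = 5.0482278e-07 W/K^4
T^4 = 4.3977617e+09 K^4
T = 257.5182 K = -15.6318 C

-15.6318 degrees Celsius


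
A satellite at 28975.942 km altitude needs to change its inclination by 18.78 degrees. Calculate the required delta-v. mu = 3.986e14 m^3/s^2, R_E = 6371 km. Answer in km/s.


r = 35346.9420 km = 3.5346942e+07 m
V = sqrt(mu/r) = 3358.0930 m/s
di = 18.78 deg = 0.3277728 rad
dV = 2*V*sin(di/2) = 2*3358.0930*sin(0.1638864)
dV = 1095.7711 m/s = 1.0958 km/s

1.0958 km/s


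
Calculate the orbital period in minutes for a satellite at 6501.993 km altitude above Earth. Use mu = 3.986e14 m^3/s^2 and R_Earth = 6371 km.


r = 12872.9930 km = 1.2872993e+07 m
T = 2*pi*sqrt(r^3/mu) = 2*pi*sqrt(2.1332345e+21 / 3.986e14)
T = 14535.5183 s = 242.2586 min

242.2586 minutes


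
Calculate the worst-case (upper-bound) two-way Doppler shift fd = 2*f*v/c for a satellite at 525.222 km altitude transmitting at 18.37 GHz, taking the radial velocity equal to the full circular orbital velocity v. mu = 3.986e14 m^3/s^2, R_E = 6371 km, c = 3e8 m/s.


r = 6.896222e+06 m
v = sqrt(mu/r) = 7602.6156 m/s (worst-case radial velocity)
f = 18.37 GHz = 1.837e+10 Hz
fd = 2*f*v/c = 2*1.837e+10*7602.6156/3.0e+08
fd = 931066.9860 Hz

931066.9860 Hz


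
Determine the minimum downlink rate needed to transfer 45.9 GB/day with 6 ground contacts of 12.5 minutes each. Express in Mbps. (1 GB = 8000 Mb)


total contact time = 6 * 12.5 * 60 = 4500.0000 s
data = 45.9 GB = 367200.0000 Mb
rate = 367200.0000 / 4500.0000 = 81.6000 Mbps

81.6000 Mbps


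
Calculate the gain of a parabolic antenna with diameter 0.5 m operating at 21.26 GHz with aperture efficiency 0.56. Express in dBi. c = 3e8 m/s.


lambda = c/f = 3e8 / 2.126e+10 = 0.01411101 m
G = eta*(pi*D/lambda)^2 = 0.56*(pi*0.5/0.01411101)^2
G = 6939.2381 (linear)
G = 10*log10(6939.2381) = 38.4131 dBi

38.4131 dBi


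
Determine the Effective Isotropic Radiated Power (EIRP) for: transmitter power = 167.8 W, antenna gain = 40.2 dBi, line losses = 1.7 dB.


Pt = 167.8 W = 22.2479 dBW
EIRP = Pt_dBW + Gt - losses = 22.2479 + 40.2 - 1.7 = 60.7479 dBW

60.7479 dBW


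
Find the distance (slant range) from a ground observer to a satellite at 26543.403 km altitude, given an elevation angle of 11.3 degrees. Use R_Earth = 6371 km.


h = 26543.403 km, el = 11.3 deg
d = -R_E*sin(el) + sqrt((R_E*sin(el))^2 + 2*R_E*h + h^2)
d = -6371.0000*sin(0.1972222) + sqrt((6371.0000*0.1959461)^2 + 2*6371.0000*26543.403 + 26543.403^2)
d = 31067.6714 km

31067.6714 km


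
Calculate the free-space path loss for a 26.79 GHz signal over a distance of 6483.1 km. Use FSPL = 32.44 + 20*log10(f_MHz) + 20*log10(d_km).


f = 26.79 GHz = 26790.0000 MHz
d = 6483.1 km
FSPL = 32.44 + 20*log10(26790.0000) + 20*log10(6483.1)
FSPL = 32.44 + 88.5595 + 76.2357
FSPL = 197.2351 dB

197.2351 dB


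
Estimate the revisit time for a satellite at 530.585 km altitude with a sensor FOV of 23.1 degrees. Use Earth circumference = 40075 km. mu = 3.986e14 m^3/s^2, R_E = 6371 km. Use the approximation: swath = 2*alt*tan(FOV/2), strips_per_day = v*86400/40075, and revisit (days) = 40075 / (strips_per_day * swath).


swath = 2*530.585*tan(0.2015855) = 216.8620 km
v = sqrt(mu/r) = 7599.6611 m/s = 7.5997 km/s
strips/day = v*86400/40075 = 7.5997*86400/40075 = 16.3845
coverage/day = strips * swath = 16.3845 * 216.8620 = 3553.1860 km
revisit = 40075 / 3553.1860 = 11.2786 days

11.2786 days


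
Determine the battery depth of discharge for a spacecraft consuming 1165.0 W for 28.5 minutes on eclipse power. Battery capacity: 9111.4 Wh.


E_used = P * t / 60 = 1165.0 * 28.5 / 60 = 553.3750 Wh
DOD = E_used / E_total * 100 = 553.3750 / 9111.4 * 100
DOD = 6.0734 %

6.0734 %


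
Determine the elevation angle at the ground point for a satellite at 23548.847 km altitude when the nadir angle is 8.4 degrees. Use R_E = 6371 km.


r = R_E + alt = 29919.8470 km
Law of sines in the satellite / Earth-center / ground-point triangle:
  sin(nadir)/R_E = sin(90 + el)/r  =>  cos(el) = (r/R_E)*sin(nadir)
cos(el) = (29919.8470 / 6371.0000) * sin(8.4 deg) = 0.6860433
el = arccos(0.6860433) = 46.6823 deg
(Earth-central angle = 90 - nadir - el = 34.9177 deg)

46.6823 degrees


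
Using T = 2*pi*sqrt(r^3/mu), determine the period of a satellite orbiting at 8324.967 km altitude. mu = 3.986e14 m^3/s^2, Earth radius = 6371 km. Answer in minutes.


r = 14695.9670 km = 1.4695967e+07 m
T = 2*pi*sqrt(r^3/mu) = 2*pi*sqrt(3.1739092e+21 / 3.986e14)
T = 17729.9893 s = 295.4998 min

295.4998 minutes


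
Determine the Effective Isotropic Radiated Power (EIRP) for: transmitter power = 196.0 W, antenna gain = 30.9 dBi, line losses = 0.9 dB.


Pt = 196.0 W = 22.9226 dBW
EIRP = Pt_dBW + Gt - losses = 22.9226 + 30.9 - 0.9 = 52.9226 dBW

52.9226 dBW


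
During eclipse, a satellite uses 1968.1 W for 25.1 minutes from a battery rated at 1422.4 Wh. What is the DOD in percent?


E_used = P * t / 60 = 1968.1 * 25.1 / 60 = 823.3218 Wh
DOD = E_used / E_total * 100 = 823.3218 / 1422.4 * 100
DOD = 57.8826 %

57.8826 %


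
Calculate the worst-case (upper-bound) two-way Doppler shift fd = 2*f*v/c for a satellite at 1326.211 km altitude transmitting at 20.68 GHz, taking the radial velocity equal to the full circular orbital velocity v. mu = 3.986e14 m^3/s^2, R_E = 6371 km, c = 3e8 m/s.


r = 7.697211e+06 m
v = sqrt(mu/r) = 7196.1789 m/s (worst-case radial velocity)
f = 20.68 GHz = 2.068e+10 Hz
fd = 2*f*v/c = 2*2.068e+10*7196.1789/3.0e+08
fd = 992113.1970 Hz

992113.1970 Hz


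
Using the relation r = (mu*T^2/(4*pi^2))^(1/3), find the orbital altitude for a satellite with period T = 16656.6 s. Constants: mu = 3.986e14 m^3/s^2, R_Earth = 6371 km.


T = 16656.6 s
r = (mu*T^2/(4*pi^2))^(1/3) = (3.986e14 * 16656.6^2 / (4*pi^2))^(1/3)
r = 1.4096677e+07 m = 14096.6773 km
alt = r - R_E = 14096.6773 - 6371 = 7725.6773 km

7725.6773 km


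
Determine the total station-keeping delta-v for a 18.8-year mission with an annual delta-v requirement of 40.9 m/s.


dV = rate * years = 40.9 * 18.8
dV = 768.9200 m/s

768.9200 m/s


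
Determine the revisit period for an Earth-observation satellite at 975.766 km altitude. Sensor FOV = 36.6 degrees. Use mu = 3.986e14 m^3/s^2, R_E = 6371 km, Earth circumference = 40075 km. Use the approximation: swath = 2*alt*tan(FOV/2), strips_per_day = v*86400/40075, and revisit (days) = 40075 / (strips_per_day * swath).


swath = 2*975.766*tan(0.3193953) = 645.4075 km
v = sqrt(mu/r) = 7365.8105 m/s = 7.3658 km/s
strips/day = v*86400/40075 = 7.3658*86400/40075 = 15.8804
coverage/day = strips * swath = 15.8804 * 645.4075 = 10249.3132 km
revisit = 40075 / 10249.3132 = 3.9100 days

3.9100 days


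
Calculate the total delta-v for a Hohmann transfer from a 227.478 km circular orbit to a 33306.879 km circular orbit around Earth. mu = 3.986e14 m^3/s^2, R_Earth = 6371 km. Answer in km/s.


r1 = 6598.4780 km = 6.598478e+06 m
r2 = 39677.8790 km = 3.9677879e+07 m
dv1 = sqrt(mu/r1)*(sqrt(2*r2/(r1+r2)) - 1) = 2405.6083 m/s
dv2 = sqrt(mu/r2)*(1 - sqrt(2*r1/(r1+r2))) = 1476.9369 m/s
total dv = |dv1| + |dv2| = 2405.6083 + 1476.9369 = 3882.5453 m/s = 3.8825 km/s

3.8825 km/s


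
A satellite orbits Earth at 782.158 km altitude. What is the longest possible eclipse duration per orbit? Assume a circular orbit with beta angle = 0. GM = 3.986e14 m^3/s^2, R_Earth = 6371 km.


r = 7153.1580 km
T = 100.3475 min
Eclipse fraction = arcsin(R_E/r)/pi = arcsin(6371.0000/7153.1580)/pi
= arcsin(0.8906556)/pi = 0.3497541
Eclipse duration = 0.3497541 * 100.3475 = 35.0970 min

35.0970 minutes


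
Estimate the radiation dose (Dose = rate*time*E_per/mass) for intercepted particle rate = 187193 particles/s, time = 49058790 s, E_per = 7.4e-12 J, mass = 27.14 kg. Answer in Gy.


Total energy deposited = rate * time * E_per
  = 187193 * 49058790 * 7.4e-12 = 67.9576 J
Dose = E_total / mass = 67.9576 / 27.14
Dose = 2.5040 Gy

2.5040 Gy


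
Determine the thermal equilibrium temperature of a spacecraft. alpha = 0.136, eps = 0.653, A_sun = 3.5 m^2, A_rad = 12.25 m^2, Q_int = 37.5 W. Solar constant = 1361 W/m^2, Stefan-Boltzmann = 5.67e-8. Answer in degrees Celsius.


Numerator = alpha*S*A_sun + Q_int = 0.136*1361*3.5 + 37.5 = 685.3360 W
Denominator = eps*sigma*A_rad = 0.653*5.67e-8*12.25 = 4.5355747e-07 W/K^4
T^4 = 1.5110235e+09 K^4
T = 197.1595 K = -75.9905 C

-75.9905 degrees Celsius


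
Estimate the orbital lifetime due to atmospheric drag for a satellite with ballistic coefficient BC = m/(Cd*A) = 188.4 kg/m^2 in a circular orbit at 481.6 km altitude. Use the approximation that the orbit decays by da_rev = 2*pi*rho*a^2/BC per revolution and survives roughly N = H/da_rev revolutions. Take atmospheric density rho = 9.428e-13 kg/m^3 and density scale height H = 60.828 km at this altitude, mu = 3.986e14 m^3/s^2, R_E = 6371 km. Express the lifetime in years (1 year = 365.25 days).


a = R_E + alt = 6852.6000 km = 6.8526e+06 m
da_rev = 2*pi*rho*a^2/BC = 2*pi*9.428e-13*(6.8526e+06)^2/188.4 = 1.476486 m per revolution
N = H/da_rev = 60828.0000 m / 1.476486 m = 41197.8194 revolutions
P = 2*pi*sqrt(a^3/mu) = 5645.3945 s
lifetime = N*P = 41197.8194 * 5645.3945 = 2.3257794e+08 s = 2691.8743 days
years = 2691.8743 / 365.25 = 7.3700 years

7.3700 years


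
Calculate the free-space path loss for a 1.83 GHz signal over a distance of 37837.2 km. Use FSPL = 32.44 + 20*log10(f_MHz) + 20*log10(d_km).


f = 1.83 GHz = 1830.0000 MHz
d = 37837.2 km
FSPL = 32.44 + 20*log10(1830.0000) + 20*log10(37837.2)
FSPL = 32.44 + 65.2490 + 91.5584
FSPL = 189.2474 dB

189.2474 dB


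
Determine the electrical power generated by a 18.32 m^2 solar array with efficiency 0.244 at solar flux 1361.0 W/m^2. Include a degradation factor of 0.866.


P = area * eta * S * degradation
P = 18.32 * 0.244 * 1361.0 * 0.866
P = 5268.5525 W

5268.5525 W


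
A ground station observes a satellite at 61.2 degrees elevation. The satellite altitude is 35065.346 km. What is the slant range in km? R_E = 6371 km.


h = 35065.346 km, el = 61.2 deg
d = -R_E*sin(el) + sqrt((R_E*sin(el))^2 + 2*R_E*h + h^2)
d = -6371.0000*sin(1.0681) + sqrt((6371.0000*0.8763067)^2 + 2*6371.0000*35065.346 + 35065.346^2)
d = 35739.5677 km

35739.5677 km


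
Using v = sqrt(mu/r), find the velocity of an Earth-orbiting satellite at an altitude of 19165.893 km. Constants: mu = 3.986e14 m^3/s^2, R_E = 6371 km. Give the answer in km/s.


r = R_E + alt = 6371.0 + 19165.893 = 25536.8930 km = 2.5536893e+07 m
v = sqrt(mu/r) = sqrt(3.986e14 / 2.5536893e+07) = 3950.7961 m/s = 3.9508 km/s

3.9508 km/s


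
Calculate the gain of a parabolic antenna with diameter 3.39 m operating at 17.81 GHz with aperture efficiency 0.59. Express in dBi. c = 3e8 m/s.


lambda = c/f = 3e8 / 1.781e+10 = 0.01684447 m
G = eta*(pi*D/lambda)^2 = 0.59*(pi*3.39/0.01684447)^2
G = 235850.3271 (linear)
G = 10*log10(235850.3271) = 53.7264 dBi

53.7264 dBi


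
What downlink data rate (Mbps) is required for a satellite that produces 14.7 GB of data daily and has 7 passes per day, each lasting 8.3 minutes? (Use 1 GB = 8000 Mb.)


total contact time = 7 * 8.3 * 60 = 3486.0000 s
data = 14.7 GB = 117600.0000 Mb
rate = 117600.0000 / 3486.0000 = 33.7349 Mbps

33.7349 Mbps


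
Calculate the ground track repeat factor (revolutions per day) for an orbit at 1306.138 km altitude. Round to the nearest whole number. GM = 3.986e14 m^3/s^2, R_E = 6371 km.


r = 7.677138e+06 m
T = 2*pi*sqrt(r^3/mu) = 6694.3782 s = 111.5730 min
revs/day = 1440 / 111.5730 = 12.9064
Rounded: 13 revolutions per day

13 revolutions per day


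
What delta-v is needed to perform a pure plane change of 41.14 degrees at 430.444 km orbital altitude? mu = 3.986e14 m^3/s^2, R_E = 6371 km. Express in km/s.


r = 6801.4440 km = 6.801444e+06 m
V = sqrt(mu/r) = 7655.4035 m/s
di = 41.14 deg = 0.7180285 rad
dV = 2*V*sin(di/2) = 2*7655.4035*sin(0.3590142)
dV = 5379.4747 m/s = 5.3795 km/s

5.3795 km/s


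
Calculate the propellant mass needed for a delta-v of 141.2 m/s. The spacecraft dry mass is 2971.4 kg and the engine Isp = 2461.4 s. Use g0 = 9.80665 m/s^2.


ve = Isp * g0 = 2461.4 * 9.80665 = 24138.088310 m/s
mass ratio = exp(dv/ve) = exp(141.2/24138.088310) = 1.00586682
m_prop = m_dry * (mr - 1) = 2971.4 * (1.00586682 - 1)
m_prop = 17.4327 kg

17.4327 kg


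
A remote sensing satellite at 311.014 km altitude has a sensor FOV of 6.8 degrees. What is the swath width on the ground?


FOV = 6.8 deg = 0.1186824 rad
swath = 2 * alt * tan(FOV/2) = 2 * 311.014 * tan(0.05934119)
swath = 2 * 311.014 * 0.05941095
swath = 36.9553 km

36.9553 km


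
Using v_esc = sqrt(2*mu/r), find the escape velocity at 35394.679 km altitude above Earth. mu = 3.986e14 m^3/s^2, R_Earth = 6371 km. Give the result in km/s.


r = 6371.0 + 35394.679 = 41765.6790 km = 4.1765679e+07 m
v_esc = sqrt(2*mu/r) = sqrt(2*3.986e14 / 4.1765679e+07)
v_esc = 4368.9178 m/s = 4.3689 km/s

4.3689 km/s


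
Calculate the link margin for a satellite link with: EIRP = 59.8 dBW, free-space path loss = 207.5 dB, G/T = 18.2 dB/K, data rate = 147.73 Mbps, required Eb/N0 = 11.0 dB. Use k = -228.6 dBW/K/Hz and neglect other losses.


C/N0 = EIRP - FSPL + G/T - k = 59.8 - 207.5 + 18.2 - (-228.6)
C/N0 = 99.1000 dB-Hz
R_b = 147.73 Mbps = 1.4773e+08 bps -> 10*log10(R_b) = 81.6947 dB-Hz
Eb/N0 = C/N0 - 10*log10(R_b) = 99.1000 - 81.6947 = 17.4053 dB
Margin = Eb/N0 - Eb/N0_req = 17.4053 - 11.0 = 6.4053 dB (link closes)

6.4053 dB


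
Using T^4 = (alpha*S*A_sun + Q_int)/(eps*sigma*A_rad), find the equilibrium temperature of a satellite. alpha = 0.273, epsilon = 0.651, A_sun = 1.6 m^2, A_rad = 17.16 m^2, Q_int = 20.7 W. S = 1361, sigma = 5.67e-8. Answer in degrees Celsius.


Numerator = alpha*S*A_sun + Q_int = 0.273*1361*1.6 + 20.7 = 615.1848 W
Denominator = eps*sigma*A_rad = 0.651*5.67e-8*17.16 = 6.3340477e-07 W/K^4
T^4 = 9.7123487e+08 K^4
T = 176.5351 K = -96.6149 C

-96.6149 degrees Celsius


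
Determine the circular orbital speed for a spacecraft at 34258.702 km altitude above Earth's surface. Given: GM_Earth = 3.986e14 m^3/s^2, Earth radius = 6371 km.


r = R_E + alt = 6371.0 + 34258.702 = 40629.7020 km = 4.0629702e+07 m
v = sqrt(mu/r) = sqrt(3.986e14 / 4.0629702e+07) = 3132.1808 m/s = 3.1322 km/s

3.1322 km/s


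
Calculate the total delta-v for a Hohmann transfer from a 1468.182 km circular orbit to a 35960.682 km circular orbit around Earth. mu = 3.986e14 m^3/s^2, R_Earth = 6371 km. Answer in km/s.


r1 = 7839.1820 km = 7.839182e+06 m
r2 = 42331.6820 km = 4.2331682e+07 m
dv1 = sqrt(mu/r1)*(sqrt(2*r2/(r1+r2)) - 1) = 2132.3582 m/s
dv2 = sqrt(mu/r2)*(1 - sqrt(2*r1/(r1+r2))) = 1353.1884 m/s
total dv = |dv1| + |dv2| = 2132.3582 + 1353.1884 = 3485.5466 m/s = 3.4855 km/s

3.4855 km/s


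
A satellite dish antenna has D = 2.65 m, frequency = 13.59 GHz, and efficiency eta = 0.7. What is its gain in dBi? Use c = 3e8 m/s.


lambda = c/f = 3e8 / 1.359e+10 = 0.02207506 m
G = eta*(pi*D/lambda)^2 = 0.7*(pi*2.65/0.02207506)^2
G = 99560.2406 (linear)
G = 10*log10(99560.2406) = 49.9809 dBi

49.9809 dBi


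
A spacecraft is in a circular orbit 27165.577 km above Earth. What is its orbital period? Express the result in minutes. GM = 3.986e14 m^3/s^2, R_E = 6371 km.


r = 33536.5770 km = 3.3536577e+07 m
T = 2*pi*sqrt(r^3/mu) = 2*pi*sqrt(3.7718655e+22 / 3.986e14)
T = 61120.8409 s = 1018.6807 min

1018.6807 minutes


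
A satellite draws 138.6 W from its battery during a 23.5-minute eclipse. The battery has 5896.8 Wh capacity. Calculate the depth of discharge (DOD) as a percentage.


E_used = P * t / 60 = 138.6 * 23.5 / 60 = 54.2850 Wh
DOD = E_used / E_total * 100 = 54.2850 / 5896.8 * 100
DOD = 0.920584 %

0.9206 %
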